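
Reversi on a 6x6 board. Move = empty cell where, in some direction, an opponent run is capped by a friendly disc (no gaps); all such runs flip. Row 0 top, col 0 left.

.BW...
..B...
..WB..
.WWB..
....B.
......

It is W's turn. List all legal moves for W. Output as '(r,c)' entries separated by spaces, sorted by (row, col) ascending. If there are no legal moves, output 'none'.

Answer: (0,0) (1,4) (2,4) (3,4) (5,5)

Derivation:
(0,0): flips 1 -> legal
(0,3): no bracket -> illegal
(1,0): no bracket -> illegal
(1,1): no bracket -> illegal
(1,3): no bracket -> illegal
(1,4): flips 1 -> legal
(2,1): no bracket -> illegal
(2,4): flips 1 -> legal
(3,4): flips 1 -> legal
(3,5): no bracket -> illegal
(4,2): no bracket -> illegal
(4,3): no bracket -> illegal
(4,5): no bracket -> illegal
(5,3): no bracket -> illegal
(5,4): no bracket -> illegal
(5,5): flips 2 -> legal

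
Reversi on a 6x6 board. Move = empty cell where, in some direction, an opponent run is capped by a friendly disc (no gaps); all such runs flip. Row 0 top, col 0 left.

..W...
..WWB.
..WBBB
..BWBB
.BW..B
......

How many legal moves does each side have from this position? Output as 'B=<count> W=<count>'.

Answer: B=7 W=3

Derivation:
-- B to move --
(0,1): flips 1 -> legal
(0,3): flips 1 -> legal
(0,4): no bracket -> illegal
(1,1): flips 2 -> legal
(2,1): flips 1 -> legal
(3,1): no bracket -> illegal
(4,3): flips 2 -> legal
(4,4): no bracket -> illegal
(5,1): flips 2 -> legal
(5,2): flips 1 -> legal
(5,3): no bracket -> illegal
B mobility = 7
-- W to move --
(0,3): no bracket -> illegal
(0,4): no bracket -> illegal
(0,5): no bracket -> illegal
(1,5): flips 2 -> legal
(2,1): no bracket -> illegal
(3,0): no bracket -> illegal
(3,1): flips 1 -> legal
(4,0): flips 1 -> legal
(4,3): no bracket -> illegal
(4,4): no bracket -> illegal
(5,0): no bracket -> illegal
(5,1): no bracket -> illegal
(5,2): no bracket -> illegal
(5,4): no bracket -> illegal
(5,5): no bracket -> illegal
W mobility = 3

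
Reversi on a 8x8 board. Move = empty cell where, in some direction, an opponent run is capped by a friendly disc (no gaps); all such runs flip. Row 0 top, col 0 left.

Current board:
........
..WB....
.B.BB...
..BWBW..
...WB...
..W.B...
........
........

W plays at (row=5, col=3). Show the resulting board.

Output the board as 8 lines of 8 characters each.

Answer: ........
..WB....
.B.BB...
..BWBW..
...WW...
..WWB...
........
........

Derivation:
Place W at (5,3); scan 8 dirs for brackets.
Dir NW: first cell '.' (not opp) -> no flip
Dir N: first cell 'W' (not opp) -> no flip
Dir NE: opp run (4,4) capped by W -> flip
Dir W: first cell 'W' (not opp) -> no flip
Dir E: opp run (5,4), next='.' -> no flip
Dir SW: first cell '.' (not opp) -> no flip
Dir S: first cell '.' (not opp) -> no flip
Dir SE: first cell '.' (not opp) -> no flip
All flips: (4,4)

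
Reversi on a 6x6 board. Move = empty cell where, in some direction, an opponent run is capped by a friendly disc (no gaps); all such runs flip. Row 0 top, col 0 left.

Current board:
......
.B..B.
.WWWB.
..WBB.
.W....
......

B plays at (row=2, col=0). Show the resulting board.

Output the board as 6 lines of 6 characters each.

Answer: ......
.B..B.
BBBBB.
..WBB.
.W....
......

Derivation:
Place B at (2,0); scan 8 dirs for brackets.
Dir NW: edge -> no flip
Dir N: first cell '.' (not opp) -> no flip
Dir NE: first cell 'B' (not opp) -> no flip
Dir W: edge -> no flip
Dir E: opp run (2,1) (2,2) (2,3) capped by B -> flip
Dir SW: edge -> no flip
Dir S: first cell '.' (not opp) -> no flip
Dir SE: first cell '.' (not opp) -> no flip
All flips: (2,1) (2,2) (2,3)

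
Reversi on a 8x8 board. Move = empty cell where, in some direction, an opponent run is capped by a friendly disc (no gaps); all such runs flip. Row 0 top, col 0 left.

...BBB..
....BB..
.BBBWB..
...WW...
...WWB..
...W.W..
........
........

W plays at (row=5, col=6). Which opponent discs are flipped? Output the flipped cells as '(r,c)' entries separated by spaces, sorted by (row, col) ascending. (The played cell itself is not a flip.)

Answer: (4,5)

Derivation:
Dir NW: opp run (4,5) capped by W -> flip
Dir N: first cell '.' (not opp) -> no flip
Dir NE: first cell '.' (not opp) -> no flip
Dir W: first cell 'W' (not opp) -> no flip
Dir E: first cell '.' (not opp) -> no flip
Dir SW: first cell '.' (not opp) -> no flip
Dir S: first cell '.' (not opp) -> no flip
Dir SE: first cell '.' (not opp) -> no flip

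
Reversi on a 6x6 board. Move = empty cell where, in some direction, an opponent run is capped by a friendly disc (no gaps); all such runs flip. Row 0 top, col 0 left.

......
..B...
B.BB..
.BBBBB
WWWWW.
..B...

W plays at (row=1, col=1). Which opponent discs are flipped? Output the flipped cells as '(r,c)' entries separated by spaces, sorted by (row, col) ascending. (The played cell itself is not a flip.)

Dir NW: first cell '.' (not opp) -> no flip
Dir N: first cell '.' (not opp) -> no flip
Dir NE: first cell '.' (not opp) -> no flip
Dir W: first cell '.' (not opp) -> no flip
Dir E: opp run (1,2), next='.' -> no flip
Dir SW: opp run (2,0), next=edge -> no flip
Dir S: first cell '.' (not opp) -> no flip
Dir SE: opp run (2,2) (3,3) capped by W -> flip

Answer: (2,2) (3,3)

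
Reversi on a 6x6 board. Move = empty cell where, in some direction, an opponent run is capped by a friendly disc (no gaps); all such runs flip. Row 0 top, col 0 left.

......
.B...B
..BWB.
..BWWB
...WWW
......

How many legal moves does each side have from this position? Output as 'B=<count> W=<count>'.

Answer: B=5 W=6

Derivation:
-- B to move --
(1,2): no bracket -> illegal
(1,3): no bracket -> illegal
(1,4): flips 1 -> legal
(2,5): no bracket -> illegal
(4,2): flips 1 -> legal
(5,2): no bracket -> illegal
(5,3): flips 1 -> legal
(5,4): flips 3 -> legal
(5,5): flips 3 -> legal
B mobility = 5
-- W to move --
(0,0): flips 2 -> legal
(0,1): no bracket -> illegal
(0,2): no bracket -> illegal
(0,4): no bracket -> illegal
(0,5): no bracket -> illegal
(1,0): no bracket -> illegal
(1,2): no bracket -> illegal
(1,3): no bracket -> illegal
(1,4): flips 1 -> legal
(2,0): no bracket -> illegal
(2,1): flips 2 -> legal
(2,5): flips 2 -> legal
(3,1): flips 1 -> legal
(4,1): flips 1 -> legal
(4,2): no bracket -> illegal
W mobility = 6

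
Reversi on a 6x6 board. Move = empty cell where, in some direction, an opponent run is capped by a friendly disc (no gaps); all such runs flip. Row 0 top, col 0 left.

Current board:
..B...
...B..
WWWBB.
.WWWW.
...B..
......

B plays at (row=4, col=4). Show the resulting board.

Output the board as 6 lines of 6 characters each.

Place B at (4,4); scan 8 dirs for brackets.
Dir NW: opp run (3,3) (2,2), next='.' -> no flip
Dir N: opp run (3,4) capped by B -> flip
Dir NE: first cell '.' (not opp) -> no flip
Dir W: first cell 'B' (not opp) -> no flip
Dir E: first cell '.' (not opp) -> no flip
Dir SW: first cell '.' (not opp) -> no flip
Dir S: first cell '.' (not opp) -> no flip
Dir SE: first cell '.' (not opp) -> no flip
All flips: (3,4)

Answer: ..B...
...B..
WWWBB.
.WWWB.
...BB.
......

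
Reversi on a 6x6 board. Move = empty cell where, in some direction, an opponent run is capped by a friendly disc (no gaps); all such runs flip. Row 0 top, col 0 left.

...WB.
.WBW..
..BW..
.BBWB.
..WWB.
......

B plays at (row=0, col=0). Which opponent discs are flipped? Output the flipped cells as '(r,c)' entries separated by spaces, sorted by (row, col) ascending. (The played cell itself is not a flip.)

Answer: (1,1)

Derivation:
Dir NW: edge -> no flip
Dir N: edge -> no flip
Dir NE: edge -> no flip
Dir W: edge -> no flip
Dir E: first cell '.' (not opp) -> no flip
Dir SW: edge -> no flip
Dir S: first cell '.' (not opp) -> no flip
Dir SE: opp run (1,1) capped by B -> flip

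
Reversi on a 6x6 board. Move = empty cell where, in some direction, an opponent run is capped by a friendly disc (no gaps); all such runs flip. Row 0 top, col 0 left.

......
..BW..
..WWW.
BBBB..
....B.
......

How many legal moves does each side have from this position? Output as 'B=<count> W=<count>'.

Answer: B=6 W=8

Derivation:
-- B to move --
(0,2): no bracket -> illegal
(0,3): flips 2 -> legal
(0,4): flips 2 -> legal
(1,1): flips 1 -> legal
(1,4): flips 2 -> legal
(1,5): flips 1 -> legal
(2,1): no bracket -> illegal
(2,5): no bracket -> illegal
(3,4): flips 1 -> legal
(3,5): no bracket -> illegal
B mobility = 6
-- W to move --
(0,1): flips 1 -> legal
(0,2): flips 1 -> legal
(0,3): no bracket -> illegal
(1,1): flips 1 -> legal
(2,0): no bracket -> illegal
(2,1): no bracket -> illegal
(3,4): no bracket -> illegal
(3,5): no bracket -> illegal
(4,0): flips 1 -> legal
(4,1): flips 1 -> legal
(4,2): flips 2 -> legal
(4,3): flips 1 -> legal
(4,5): no bracket -> illegal
(5,3): no bracket -> illegal
(5,4): no bracket -> illegal
(5,5): flips 2 -> legal
W mobility = 8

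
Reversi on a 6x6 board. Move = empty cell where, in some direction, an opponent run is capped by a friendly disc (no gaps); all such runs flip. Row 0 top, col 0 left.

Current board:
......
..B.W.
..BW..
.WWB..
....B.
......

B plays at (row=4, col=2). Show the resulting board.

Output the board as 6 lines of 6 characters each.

Answer: ......
..B.W.
..BW..
.WBB..
..B.B.
......

Derivation:
Place B at (4,2); scan 8 dirs for brackets.
Dir NW: opp run (3,1), next='.' -> no flip
Dir N: opp run (3,2) capped by B -> flip
Dir NE: first cell 'B' (not opp) -> no flip
Dir W: first cell '.' (not opp) -> no flip
Dir E: first cell '.' (not opp) -> no flip
Dir SW: first cell '.' (not opp) -> no flip
Dir S: first cell '.' (not opp) -> no flip
Dir SE: first cell '.' (not opp) -> no flip
All flips: (3,2)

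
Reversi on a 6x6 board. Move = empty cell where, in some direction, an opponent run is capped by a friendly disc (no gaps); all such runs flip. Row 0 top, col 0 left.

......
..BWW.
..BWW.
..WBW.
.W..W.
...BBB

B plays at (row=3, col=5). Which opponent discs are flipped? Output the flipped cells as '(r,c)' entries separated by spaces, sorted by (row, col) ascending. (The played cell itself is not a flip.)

Dir NW: opp run (2,4) (1,3), next='.' -> no flip
Dir N: first cell '.' (not opp) -> no flip
Dir NE: edge -> no flip
Dir W: opp run (3,4) capped by B -> flip
Dir E: edge -> no flip
Dir SW: opp run (4,4) capped by B -> flip
Dir S: first cell '.' (not opp) -> no flip
Dir SE: edge -> no flip

Answer: (3,4) (4,4)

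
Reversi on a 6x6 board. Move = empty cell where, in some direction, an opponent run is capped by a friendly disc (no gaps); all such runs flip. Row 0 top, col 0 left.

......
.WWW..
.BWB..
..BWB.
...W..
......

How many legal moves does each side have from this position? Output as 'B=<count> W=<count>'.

Answer: B=6 W=9

Derivation:
-- B to move --
(0,0): no bracket -> illegal
(0,1): flips 2 -> legal
(0,2): flips 2 -> legal
(0,3): flips 2 -> legal
(0,4): no bracket -> illegal
(1,0): no bracket -> illegal
(1,4): no bracket -> illegal
(2,0): no bracket -> illegal
(2,4): no bracket -> illegal
(3,1): no bracket -> illegal
(4,2): no bracket -> illegal
(4,4): no bracket -> illegal
(5,2): flips 1 -> legal
(5,3): flips 2 -> legal
(5,4): flips 1 -> legal
B mobility = 6
-- W to move --
(1,0): flips 2 -> legal
(1,4): no bracket -> illegal
(2,0): flips 1 -> legal
(2,4): flips 1 -> legal
(2,5): flips 1 -> legal
(3,0): flips 1 -> legal
(3,1): flips 2 -> legal
(3,5): flips 1 -> legal
(4,1): no bracket -> illegal
(4,2): flips 1 -> legal
(4,4): no bracket -> illegal
(4,5): flips 2 -> legal
W mobility = 9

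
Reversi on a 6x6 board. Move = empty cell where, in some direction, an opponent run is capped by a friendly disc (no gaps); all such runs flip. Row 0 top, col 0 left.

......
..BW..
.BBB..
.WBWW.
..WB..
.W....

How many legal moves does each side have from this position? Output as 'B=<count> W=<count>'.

-- B to move --
(0,2): no bracket -> illegal
(0,3): flips 1 -> legal
(0,4): flips 1 -> legal
(1,4): flips 1 -> legal
(2,0): no bracket -> illegal
(2,4): no bracket -> illegal
(2,5): flips 1 -> legal
(3,0): flips 1 -> legal
(3,5): flips 2 -> legal
(4,0): flips 1 -> legal
(4,1): flips 2 -> legal
(4,4): flips 1 -> legal
(4,5): flips 1 -> legal
(5,0): no bracket -> illegal
(5,2): flips 1 -> legal
(5,3): no bracket -> illegal
B mobility = 11
-- W to move --
(0,1): flips 2 -> legal
(0,2): flips 3 -> legal
(0,3): no bracket -> illegal
(1,0): no bracket -> illegal
(1,1): flips 3 -> legal
(1,4): no bracket -> illegal
(2,0): no bracket -> illegal
(2,4): no bracket -> illegal
(3,0): no bracket -> illegal
(4,1): no bracket -> illegal
(4,4): flips 1 -> legal
(5,2): flips 1 -> legal
(5,3): flips 1 -> legal
(5,4): no bracket -> illegal
W mobility = 6

Answer: B=11 W=6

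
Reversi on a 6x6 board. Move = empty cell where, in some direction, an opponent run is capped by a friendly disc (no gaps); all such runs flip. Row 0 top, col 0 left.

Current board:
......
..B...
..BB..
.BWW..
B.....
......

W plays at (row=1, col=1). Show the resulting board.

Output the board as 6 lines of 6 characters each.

Place W at (1,1); scan 8 dirs for brackets.
Dir NW: first cell '.' (not opp) -> no flip
Dir N: first cell '.' (not opp) -> no flip
Dir NE: first cell '.' (not opp) -> no flip
Dir W: first cell '.' (not opp) -> no flip
Dir E: opp run (1,2), next='.' -> no flip
Dir SW: first cell '.' (not opp) -> no flip
Dir S: first cell '.' (not opp) -> no flip
Dir SE: opp run (2,2) capped by W -> flip
All flips: (2,2)

Answer: ......
.WB...
..WB..
.BWW..
B.....
......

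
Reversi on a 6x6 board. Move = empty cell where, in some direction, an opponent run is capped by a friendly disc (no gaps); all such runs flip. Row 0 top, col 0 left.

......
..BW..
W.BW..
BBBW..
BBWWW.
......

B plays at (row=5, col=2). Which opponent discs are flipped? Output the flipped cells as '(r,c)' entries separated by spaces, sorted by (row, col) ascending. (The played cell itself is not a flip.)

Dir NW: first cell 'B' (not opp) -> no flip
Dir N: opp run (4,2) capped by B -> flip
Dir NE: opp run (4,3), next='.' -> no flip
Dir W: first cell '.' (not opp) -> no flip
Dir E: first cell '.' (not opp) -> no flip
Dir SW: edge -> no flip
Dir S: edge -> no flip
Dir SE: edge -> no flip

Answer: (4,2)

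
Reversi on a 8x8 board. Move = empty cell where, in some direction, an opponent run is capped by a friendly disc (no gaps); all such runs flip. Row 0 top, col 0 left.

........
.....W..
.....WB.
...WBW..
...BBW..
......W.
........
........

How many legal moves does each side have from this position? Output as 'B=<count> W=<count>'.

Answer: B=9 W=8

Derivation:
-- B to move --
(0,4): flips 1 -> legal
(0,5): no bracket -> illegal
(0,6): no bracket -> illegal
(1,4): no bracket -> illegal
(1,6): flips 1 -> legal
(2,2): flips 1 -> legal
(2,3): flips 1 -> legal
(2,4): flips 1 -> legal
(3,2): flips 1 -> legal
(3,6): flips 1 -> legal
(4,2): no bracket -> illegal
(4,6): flips 1 -> legal
(4,7): no bracket -> illegal
(5,4): no bracket -> illegal
(5,5): no bracket -> illegal
(5,7): no bracket -> illegal
(6,5): no bracket -> illegal
(6,6): no bracket -> illegal
(6,7): flips 2 -> legal
B mobility = 9
-- W to move --
(1,6): no bracket -> illegal
(1,7): flips 1 -> legal
(2,3): flips 1 -> legal
(2,4): no bracket -> illegal
(2,7): flips 1 -> legal
(3,2): no bracket -> illegal
(3,6): no bracket -> illegal
(3,7): flips 1 -> legal
(4,2): flips 2 -> legal
(5,2): flips 2 -> legal
(5,3): flips 2 -> legal
(5,4): no bracket -> illegal
(5,5): flips 1 -> legal
W mobility = 8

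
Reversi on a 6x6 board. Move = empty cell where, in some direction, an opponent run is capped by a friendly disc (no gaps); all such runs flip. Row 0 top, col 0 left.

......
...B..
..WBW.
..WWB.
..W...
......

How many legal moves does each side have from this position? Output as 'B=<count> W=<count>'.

Answer: B=7 W=6

Derivation:
-- B to move --
(1,1): no bracket -> illegal
(1,2): no bracket -> illegal
(1,4): flips 1 -> legal
(1,5): no bracket -> illegal
(2,1): flips 1 -> legal
(2,5): flips 1 -> legal
(3,1): flips 3 -> legal
(3,5): flips 1 -> legal
(4,1): flips 1 -> legal
(4,3): flips 1 -> legal
(4,4): no bracket -> illegal
(5,1): no bracket -> illegal
(5,2): no bracket -> illegal
(5,3): no bracket -> illegal
B mobility = 7
-- W to move --
(0,2): flips 1 -> legal
(0,3): flips 2 -> legal
(0,4): flips 1 -> legal
(1,2): no bracket -> illegal
(1,4): flips 1 -> legal
(2,5): no bracket -> illegal
(3,5): flips 1 -> legal
(4,3): no bracket -> illegal
(4,4): flips 1 -> legal
(4,5): no bracket -> illegal
W mobility = 6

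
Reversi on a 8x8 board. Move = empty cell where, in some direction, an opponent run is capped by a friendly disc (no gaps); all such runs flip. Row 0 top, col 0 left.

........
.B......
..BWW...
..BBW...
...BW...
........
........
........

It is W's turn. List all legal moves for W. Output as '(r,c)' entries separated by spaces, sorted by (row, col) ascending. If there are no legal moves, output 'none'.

Answer: (0,0) (2,1) (3,1) (4,1) (4,2) (5,2) (5,3)

Derivation:
(0,0): flips 3 -> legal
(0,1): no bracket -> illegal
(0,2): no bracket -> illegal
(1,0): no bracket -> illegal
(1,2): no bracket -> illegal
(1,3): no bracket -> illegal
(2,0): no bracket -> illegal
(2,1): flips 1 -> legal
(3,1): flips 2 -> legal
(4,1): flips 1 -> legal
(4,2): flips 2 -> legal
(5,2): flips 1 -> legal
(5,3): flips 2 -> legal
(5,4): no bracket -> illegal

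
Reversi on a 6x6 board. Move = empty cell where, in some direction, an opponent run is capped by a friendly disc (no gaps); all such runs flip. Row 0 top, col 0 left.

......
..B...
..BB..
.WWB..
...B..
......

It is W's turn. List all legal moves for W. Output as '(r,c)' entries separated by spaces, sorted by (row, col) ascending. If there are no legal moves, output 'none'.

(0,1): no bracket -> illegal
(0,2): flips 2 -> legal
(0,3): no bracket -> illegal
(1,1): no bracket -> illegal
(1,3): flips 1 -> legal
(1,4): flips 1 -> legal
(2,1): no bracket -> illegal
(2,4): no bracket -> illegal
(3,4): flips 1 -> legal
(4,2): no bracket -> illegal
(4,4): no bracket -> illegal
(5,2): no bracket -> illegal
(5,3): no bracket -> illegal
(5,4): flips 1 -> legal

Answer: (0,2) (1,3) (1,4) (3,4) (5,4)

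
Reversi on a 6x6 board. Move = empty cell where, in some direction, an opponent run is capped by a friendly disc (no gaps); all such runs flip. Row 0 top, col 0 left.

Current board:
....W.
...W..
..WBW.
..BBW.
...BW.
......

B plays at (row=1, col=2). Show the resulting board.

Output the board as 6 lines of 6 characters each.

Place B at (1,2); scan 8 dirs for brackets.
Dir NW: first cell '.' (not opp) -> no flip
Dir N: first cell '.' (not opp) -> no flip
Dir NE: first cell '.' (not opp) -> no flip
Dir W: first cell '.' (not opp) -> no flip
Dir E: opp run (1,3), next='.' -> no flip
Dir SW: first cell '.' (not opp) -> no flip
Dir S: opp run (2,2) capped by B -> flip
Dir SE: first cell 'B' (not opp) -> no flip
All flips: (2,2)

Answer: ....W.
..BW..
..BBW.
..BBW.
...BW.
......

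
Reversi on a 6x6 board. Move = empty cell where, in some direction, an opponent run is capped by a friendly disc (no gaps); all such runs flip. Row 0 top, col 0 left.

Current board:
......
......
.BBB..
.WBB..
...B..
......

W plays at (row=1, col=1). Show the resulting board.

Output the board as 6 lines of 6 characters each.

Answer: ......
.W....
.WBB..
.WBB..
...B..
......

Derivation:
Place W at (1,1); scan 8 dirs for brackets.
Dir NW: first cell '.' (not opp) -> no flip
Dir N: first cell '.' (not opp) -> no flip
Dir NE: first cell '.' (not opp) -> no flip
Dir W: first cell '.' (not opp) -> no flip
Dir E: first cell '.' (not opp) -> no flip
Dir SW: first cell '.' (not opp) -> no flip
Dir S: opp run (2,1) capped by W -> flip
Dir SE: opp run (2,2) (3,3), next='.' -> no flip
All flips: (2,1)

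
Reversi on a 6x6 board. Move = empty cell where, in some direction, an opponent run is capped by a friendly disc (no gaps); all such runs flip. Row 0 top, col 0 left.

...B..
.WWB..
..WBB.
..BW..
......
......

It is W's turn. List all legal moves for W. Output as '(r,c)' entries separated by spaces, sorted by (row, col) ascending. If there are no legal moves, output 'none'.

(0,2): no bracket -> illegal
(0,4): flips 1 -> legal
(1,4): flips 1 -> legal
(1,5): flips 1 -> legal
(2,1): no bracket -> illegal
(2,5): flips 2 -> legal
(3,1): flips 1 -> legal
(3,4): flips 1 -> legal
(3,5): no bracket -> illegal
(4,1): no bracket -> illegal
(4,2): flips 1 -> legal
(4,3): no bracket -> illegal

Answer: (0,4) (1,4) (1,5) (2,5) (3,1) (3,4) (4,2)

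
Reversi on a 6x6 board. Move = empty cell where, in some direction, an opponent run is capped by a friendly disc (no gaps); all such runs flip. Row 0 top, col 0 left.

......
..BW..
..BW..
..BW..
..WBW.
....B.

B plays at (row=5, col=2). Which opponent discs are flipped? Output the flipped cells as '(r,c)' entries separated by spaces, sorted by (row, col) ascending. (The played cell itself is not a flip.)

Answer: (4,2)

Derivation:
Dir NW: first cell '.' (not opp) -> no flip
Dir N: opp run (4,2) capped by B -> flip
Dir NE: first cell 'B' (not opp) -> no flip
Dir W: first cell '.' (not opp) -> no flip
Dir E: first cell '.' (not opp) -> no flip
Dir SW: edge -> no flip
Dir S: edge -> no flip
Dir SE: edge -> no flip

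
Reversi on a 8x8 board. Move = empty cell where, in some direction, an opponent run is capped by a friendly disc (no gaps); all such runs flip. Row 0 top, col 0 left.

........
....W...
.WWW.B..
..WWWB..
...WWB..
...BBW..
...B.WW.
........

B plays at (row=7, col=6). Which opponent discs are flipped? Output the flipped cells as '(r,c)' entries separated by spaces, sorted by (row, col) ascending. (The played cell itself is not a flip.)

Answer: (6,5)

Derivation:
Dir NW: opp run (6,5) capped by B -> flip
Dir N: opp run (6,6), next='.' -> no flip
Dir NE: first cell '.' (not opp) -> no flip
Dir W: first cell '.' (not opp) -> no flip
Dir E: first cell '.' (not opp) -> no flip
Dir SW: edge -> no flip
Dir S: edge -> no flip
Dir SE: edge -> no flip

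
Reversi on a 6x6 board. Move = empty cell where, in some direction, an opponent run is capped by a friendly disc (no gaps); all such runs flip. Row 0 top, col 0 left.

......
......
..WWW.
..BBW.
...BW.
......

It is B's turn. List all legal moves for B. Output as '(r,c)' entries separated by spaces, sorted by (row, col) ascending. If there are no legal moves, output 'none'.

Answer: (1,1) (1,2) (1,3) (1,4) (1,5) (2,5) (3,5) (4,5) (5,5)

Derivation:
(1,1): flips 1 -> legal
(1,2): flips 1 -> legal
(1,3): flips 1 -> legal
(1,4): flips 1 -> legal
(1,5): flips 1 -> legal
(2,1): no bracket -> illegal
(2,5): flips 1 -> legal
(3,1): no bracket -> illegal
(3,5): flips 1 -> legal
(4,5): flips 1 -> legal
(5,3): no bracket -> illegal
(5,4): no bracket -> illegal
(5,5): flips 1 -> legal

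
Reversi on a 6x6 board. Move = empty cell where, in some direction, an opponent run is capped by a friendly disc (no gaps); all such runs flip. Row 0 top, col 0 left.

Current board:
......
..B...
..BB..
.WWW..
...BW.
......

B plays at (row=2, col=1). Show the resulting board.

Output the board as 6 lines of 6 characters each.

Answer: ......
..B...
.BBB..
.WBW..
...BW.
......

Derivation:
Place B at (2,1); scan 8 dirs for brackets.
Dir NW: first cell '.' (not opp) -> no flip
Dir N: first cell '.' (not opp) -> no flip
Dir NE: first cell 'B' (not opp) -> no flip
Dir W: first cell '.' (not opp) -> no flip
Dir E: first cell 'B' (not opp) -> no flip
Dir SW: first cell '.' (not opp) -> no flip
Dir S: opp run (3,1), next='.' -> no flip
Dir SE: opp run (3,2) capped by B -> flip
All flips: (3,2)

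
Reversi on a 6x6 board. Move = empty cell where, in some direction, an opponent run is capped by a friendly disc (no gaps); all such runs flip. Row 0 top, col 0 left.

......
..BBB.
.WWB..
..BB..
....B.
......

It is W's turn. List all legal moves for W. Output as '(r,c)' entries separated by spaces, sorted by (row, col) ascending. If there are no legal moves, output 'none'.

Answer: (0,2) (0,3) (0,4) (2,4) (4,2) (4,3) (5,5)

Derivation:
(0,1): no bracket -> illegal
(0,2): flips 1 -> legal
(0,3): flips 1 -> legal
(0,4): flips 1 -> legal
(0,5): no bracket -> illegal
(1,1): no bracket -> illegal
(1,5): no bracket -> illegal
(2,4): flips 1 -> legal
(2,5): no bracket -> illegal
(3,1): no bracket -> illegal
(3,4): no bracket -> illegal
(3,5): no bracket -> illegal
(4,1): no bracket -> illegal
(4,2): flips 1 -> legal
(4,3): flips 1 -> legal
(4,5): no bracket -> illegal
(5,3): no bracket -> illegal
(5,4): no bracket -> illegal
(5,5): flips 2 -> legal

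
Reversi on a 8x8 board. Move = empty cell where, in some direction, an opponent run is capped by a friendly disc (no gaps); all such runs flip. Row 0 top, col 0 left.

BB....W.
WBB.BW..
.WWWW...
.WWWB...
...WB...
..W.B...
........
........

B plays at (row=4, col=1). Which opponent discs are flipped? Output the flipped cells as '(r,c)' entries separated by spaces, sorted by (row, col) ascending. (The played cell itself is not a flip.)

Answer: (2,1) (2,3) (3,1) (3,2)

Derivation:
Dir NW: first cell '.' (not opp) -> no flip
Dir N: opp run (3,1) (2,1) capped by B -> flip
Dir NE: opp run (3,2) (2,3) capped by B -> flip
Dir W: first cell '.' (not opp) -> no flip
Dir E: first cell '.' (not opp) -> no flip
Dir SW: first cell '.' (not opp) -> no flip
Dir S: first cell '.' (not opp) -> no flip
Dir SE: opp run (5,2), next='.' -> no flip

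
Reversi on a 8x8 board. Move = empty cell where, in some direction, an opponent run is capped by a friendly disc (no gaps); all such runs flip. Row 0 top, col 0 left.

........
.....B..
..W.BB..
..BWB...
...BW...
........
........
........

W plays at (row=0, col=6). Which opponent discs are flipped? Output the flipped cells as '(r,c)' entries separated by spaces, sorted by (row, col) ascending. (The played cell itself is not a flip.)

Dir NW: edge -> no flip
Dir N: edge -> no flip
Dir NE: edge -> no flip
Dir W: first cell '.' (not opp) -> no flip
Dir E: first cell '.' (not opp) -> no flip
Dir SW: opp run (1,5) (2,4) capped by W -> flip
Dir S: first cell '.' (not opp) -> no flip
Dir SE: first cell '.' (not opp) -> no flip

Answer: (1,5) (2,4)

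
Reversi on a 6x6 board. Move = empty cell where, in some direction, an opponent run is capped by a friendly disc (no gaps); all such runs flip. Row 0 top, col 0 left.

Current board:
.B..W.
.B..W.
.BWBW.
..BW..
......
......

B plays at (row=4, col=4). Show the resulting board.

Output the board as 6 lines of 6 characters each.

Answer: .B..W.
.B..W.
.BBBW.
..BB..
....B.
......

Derivation:
Place B at (4,4); scan 8 dirs for brackets.
Dir NW: opp run (3,3) (2,2) capped by B -> flip
Dir N: first cell '.' (not opp) -> no flip
Dir NE: first cell '.' (not opp) -> no flip
Dir W: first cell '.' (not opp) -> no flip
Dir E: first cell '.' (not opp) -> no flip
Dir SW: first cell '.' (not opp) -> no flip
Dir S: first cell '.' (not opp) -> no flip
Dir SE: first cell '.' (not opp) -> no flip
All flips: (2,2) (3,3)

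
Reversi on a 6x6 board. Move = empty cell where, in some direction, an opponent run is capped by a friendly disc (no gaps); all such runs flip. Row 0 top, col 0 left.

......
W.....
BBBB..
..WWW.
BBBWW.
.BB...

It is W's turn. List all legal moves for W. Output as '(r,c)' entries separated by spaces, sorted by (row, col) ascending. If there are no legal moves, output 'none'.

(1,1): flips 1 -> legal
(1,2): flips 2 -> legal
(1,3): flips 1 -> legal
(1,4): flips 1 -> legal
(2,4): no bracket -> illegal
(3,0): flips 1 -> legal
(3,1): no bracket -> illegal
(5,0): flips 1 -> legal
(5,3): no bracket -> illegal

Answer: (1,1) (1,2) (1,3) (1,4) (3,0) (5,0)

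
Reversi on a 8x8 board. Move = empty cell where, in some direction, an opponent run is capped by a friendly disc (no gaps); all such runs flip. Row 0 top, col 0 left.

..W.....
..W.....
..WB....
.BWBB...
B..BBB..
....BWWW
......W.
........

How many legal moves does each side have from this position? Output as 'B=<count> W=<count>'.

Answer: B=8 W=6

Derivation:
-- B to move --
(0,1): flips 1 -> legal
(0,3): no bracket -> illegal
(1,1): flips 1 -> legal
(1,3): flips 1 -> legal
(2,1): flips 2 -> legal
(4,1): flips 1 -> legal
(4,2): no bracket -> illegal
(4,6): no bracket -> illegal
(4,7): no bracket -> illegal
(6,4): no bracket -> illegal
(6,5): flips 1 -> legal
(6,7): flips 1 -> legal
(7,5): no bracket -> illegal
(7,6): no bracket -> illegal
(7,7): flips 2 -> legal
B mobility = 8
-- W to move --
(1,3): no bracket -> illegal
(1,4): flips 1 -> legal
(2,0): no bracket -> illegal
(2,1): no bracket -> illegal
(2,4): flips 1 -> legal
(2,5): no bracket -> illegal
(3,0): flips 1 -> legal
(3,5): flips 3 -> legal
(3,6): no bracket -> illegal
(4,1): no bracket -> illegal
(4,2): no bracket -> illegal
(4,6): no bracket -> illegal
(5,0): no bracket -> illegal
(5,1): no bracket -> illegal
(5,2): no bracket -> illegal
(5,3): flips 1 -> legal
(6,3): no bracket -> illegal
(6,4): no bracket -> illegal
(6,5): flips 2 -> legal
W mobility = 6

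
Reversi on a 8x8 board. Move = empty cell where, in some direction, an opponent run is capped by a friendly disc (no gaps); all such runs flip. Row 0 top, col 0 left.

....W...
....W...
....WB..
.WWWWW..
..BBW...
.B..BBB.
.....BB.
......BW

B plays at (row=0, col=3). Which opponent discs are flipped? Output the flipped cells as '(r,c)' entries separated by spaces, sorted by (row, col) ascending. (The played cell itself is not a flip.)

Dir NW: edge -> no flip
Dir N: edge -> no flip
Dir NE: edge -> no flip
Dir W: first cell '.' (not opp) -> no flip
Dir E: opp run (0,4), next='.' -> no flip
Dir SW: first cell '.' (not opp) -> no flip
Dir S: first cell '.' (not opp) -> no flip
Dir SE: opp run (1,4) capped by B -> flip

Answer: (1,4)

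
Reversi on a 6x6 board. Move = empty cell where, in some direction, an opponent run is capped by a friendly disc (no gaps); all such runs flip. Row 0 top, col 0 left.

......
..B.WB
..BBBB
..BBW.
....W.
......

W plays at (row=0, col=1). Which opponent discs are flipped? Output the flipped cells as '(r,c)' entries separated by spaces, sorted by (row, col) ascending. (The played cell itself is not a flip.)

Dir NW: edge -> no flip
Dir N: edge -> no flip
Dir NE: edge -> no flip
Dir W: first cell '.' (not opp) -> no flip
Dir E: first cell '.' (not opp) -> no flip
Dir SW: first cell '.' (not opp) -> no flip
Dir S: first cell '.' (not opp) -> no flip
Dir SE: opp run (1,2) (2,3) capped by W -> flip

Answer: (1,2) (2,3)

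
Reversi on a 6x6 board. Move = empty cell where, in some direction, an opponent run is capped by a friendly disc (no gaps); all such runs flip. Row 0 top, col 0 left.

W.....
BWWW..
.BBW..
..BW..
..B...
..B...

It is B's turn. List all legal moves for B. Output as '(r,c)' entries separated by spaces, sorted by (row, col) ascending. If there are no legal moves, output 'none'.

(0,1): flips 1 -> legal
(0,2): flips 1 -> legal
(0,3): flips 1 -> legal
(0,4): flips 1 -> legal
(1,4): flips 4 -> legal
(2,0): no bracket -> illegal
(2,4): flips 2 -> legal
(3,4): flips 1 -> legal
(4,3): no bracket -> illegal
(4,4): flips 1 -> legal

Answer: (0,1) (0,2) (0,3) (0,4) (1,4) (2,4) (3,4) (4,4)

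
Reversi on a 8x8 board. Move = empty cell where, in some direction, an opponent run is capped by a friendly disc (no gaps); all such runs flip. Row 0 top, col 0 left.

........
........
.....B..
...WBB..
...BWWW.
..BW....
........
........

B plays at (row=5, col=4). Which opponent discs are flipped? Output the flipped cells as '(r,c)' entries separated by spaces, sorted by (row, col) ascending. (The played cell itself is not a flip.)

Answer: (4,4) (5,3)

Derivation:
Dir NW: first cell 'B' (not opp) -> no flip
Dir N: opp run (4,4) capped by B -> flip
Dir NE: opp run (4,5), next='.' -> no flip
Dir W: opp run (5,3) capped by B -> flip
Dir E: first cell '.' (not opp) -> no flip
Dir SW: first cell '.' (not opp) -> no flip
Dir S: first cell '.' (not opp) -> no flip
Dir SE: first cell '.' (not opp) -> no flip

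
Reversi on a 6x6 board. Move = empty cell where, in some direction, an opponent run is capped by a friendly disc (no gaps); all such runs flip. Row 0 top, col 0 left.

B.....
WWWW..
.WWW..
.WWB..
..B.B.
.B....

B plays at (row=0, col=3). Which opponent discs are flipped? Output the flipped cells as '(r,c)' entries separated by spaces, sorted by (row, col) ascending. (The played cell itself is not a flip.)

Answer: (1,3) (2,3)

Derivation:
Dir NW: edge -> no flip
Dir N: edge -> no flip
Dir NE: edge -> no flip
Dir W: first cell '.' (not opp) -> no flip
Dir E: first cell '.' (not opp) -> no flip
Dir SW: opp run (1,2) (2,1), next='.' -> no flip
Dir S: opp run (1,3) (2,3) capped by B -> flip
Dir SE: first cell '.' (not opp) -> no flip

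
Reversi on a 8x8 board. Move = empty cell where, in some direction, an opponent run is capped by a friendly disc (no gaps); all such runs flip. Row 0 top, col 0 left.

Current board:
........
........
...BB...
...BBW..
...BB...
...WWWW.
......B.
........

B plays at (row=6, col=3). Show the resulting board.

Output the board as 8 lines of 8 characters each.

Place B at (6,3); scan 8 dirs for brackets.
Dir NW: first cell '.' (not opp) -> no flip
Dir N: opp run (5,3) capped by B -> flip
Dir NE: opp run (5,4), next='.' -> no flip
Dir W: first cell '.' (not opp) -> no flip
Dir E: first cell '.' (not opp) -> no flip
Dir SW: first cell '.' (not opp) -> no flip
Dir S: first cell '.' (not opp) -> no flip
Dir SE: first cell '.' (not opp) -> no flip
All flips: (5,3)

Answer: ........
........
...BB...
...BBW..
...BB...
...BWWW.
...B..B.
........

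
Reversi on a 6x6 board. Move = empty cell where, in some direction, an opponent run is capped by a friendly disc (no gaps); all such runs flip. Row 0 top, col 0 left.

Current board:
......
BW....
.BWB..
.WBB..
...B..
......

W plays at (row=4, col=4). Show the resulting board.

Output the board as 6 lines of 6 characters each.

Answer: ......
BW....
.BWB..
.WBW..
...BW.
......

Derivation:
Place W at (4,4); scan 8 dirs for brackets.
Dir NW: opp run (3,3) capped by W -> flip
Dir N: first cell '.' (not opp) -> no flip
Dir NE: first cell '.' (not opp) -> no flip
Dir W: opp run (4,3), next='.' -> no flip
Dir E: first cell '.' (not opp) -> no flip
Dir SW: first cell '.' (not opp) -> no flip
Dir S: first cell '.' (not opp) -> no flip
Dir SE: first cell '.' (not opp) -> no flip
All flips: (3,3)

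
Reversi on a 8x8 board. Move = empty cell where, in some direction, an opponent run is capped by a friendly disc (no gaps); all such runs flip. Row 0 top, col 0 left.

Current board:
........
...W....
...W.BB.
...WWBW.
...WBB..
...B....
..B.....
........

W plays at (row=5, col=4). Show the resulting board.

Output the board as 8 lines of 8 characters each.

Answer: ........
...W....
...W.BB.
...WWBW.
...WWW..
...BW...
..B.....
........

Derivation:
Place W at (5,4); scan 8 dirs for brackets.
Dir NW: first cell 'W' (not opp) -> no flip
Dir N: opp run (4,4) capped by W -> flip
Dir NE: opp run (4,5) capped by W -> flip
Dir W: opp run (5,3), next='.' -> no flip
Dir E: first cell '.' (not opp) -> no flip
Dir SW: first cell '.' (not opp) -> no flip
Dir S: first cell '.' (not opp) -> no flip
Dir SE: first cell '.' (not opp) -> no flip
All flips: (4,4) (4,5)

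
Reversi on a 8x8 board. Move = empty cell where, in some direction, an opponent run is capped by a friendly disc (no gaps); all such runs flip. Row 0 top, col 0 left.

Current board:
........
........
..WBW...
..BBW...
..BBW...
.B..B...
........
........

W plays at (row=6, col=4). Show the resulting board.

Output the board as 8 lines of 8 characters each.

Place W at (6,4); scan 8 dirs for brackets.
Dir NW: first cell '.' (not opp) -> no flip
Dir N: opp run (5,4) capped by W -> flip
Dir NE: first cell '.' (not opp) -> no flip
Dir W: first cell '.' (not opp) -> no flip
Dir E: first cell '.' (not opp) -> no flip
Dir SW: first cell '.' (not opp) -> no flip
Dir S: first cell '.' (not opp) -> no flip
Dir SE: first cell '.' (not opp) -> no flip
All flips: (5,4)

Answer: ........
........
..WBW...
..BBW...
..BBW...
.B..W...
....W...
........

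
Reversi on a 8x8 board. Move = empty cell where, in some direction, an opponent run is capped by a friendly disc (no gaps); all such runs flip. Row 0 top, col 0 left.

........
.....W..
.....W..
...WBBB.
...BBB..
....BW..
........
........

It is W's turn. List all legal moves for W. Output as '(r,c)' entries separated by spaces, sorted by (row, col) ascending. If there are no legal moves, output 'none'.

Answer: (3,7) (4,7) (5,2) (5,3)

Derivation:
(2,3): no bracket -> illegal
(2,4): no bracket -> illegal
(2,6): no bracket -> illegal
(2,7): no bracket -> illegal
(3,2): no bracket -> illegal
(3,7): flips 3 -> legal
(4,2): no bracket -> illegal
(4,6): no bracket -> illegal
(4,7): flips 1 -> legal
(5,2): flips 2 -> legal
(5,3): flips 2 -> legal
(5,6): no bracket -> illegal
(6,3): no bracket -> illegal
(6,4): no bracket -> illegal
(6,5): no bracket -> illegal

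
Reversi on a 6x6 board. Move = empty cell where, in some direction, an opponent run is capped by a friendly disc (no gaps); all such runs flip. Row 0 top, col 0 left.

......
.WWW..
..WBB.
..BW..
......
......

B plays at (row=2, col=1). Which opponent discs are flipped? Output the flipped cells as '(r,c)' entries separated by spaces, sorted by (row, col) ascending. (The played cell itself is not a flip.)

Dir NW: first cell '.' (not opp) -> no flip
Dir N: opp run (1,1), next='.' -> no flip
Dir NE: opp run (1,2), next='.' -> no flip
Dir W: first cell '.' (not opp) -> no flip
Dir E: opp run (2,2) capped by B -> flip
Dir SW: first cell '.' (not opp) -> no flip
Dir S: first cell '.' (not opp) -> no flip
Dir SE: first cell 'B' (not opp) -> no flip

Answer: (2,2)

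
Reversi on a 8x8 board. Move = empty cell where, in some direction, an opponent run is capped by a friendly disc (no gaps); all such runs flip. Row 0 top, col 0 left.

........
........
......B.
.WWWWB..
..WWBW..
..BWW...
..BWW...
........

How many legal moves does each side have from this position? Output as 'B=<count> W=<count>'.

-- B to move --
(2,0): no bracket -> illegal
(2,1): no bracket -> illegal
(2,2): flips 3 -> legal
(2,3): no bracket -> illegal
(2,4): flips 1 -> legal
(2,5): flips 2 -> legal
(3,0): flips 4 -> legal
(3,6): no bracket -> illegal
(4,0): no bracket -> illegal
(4,1): flips 2 -> legal
(4,6): flips 1 -> legal
(5,1): no bracket -> illegal
(5,5): flips 3 -> legal
(5,6): no bracket -> illegal
(6,5): flips 2 -> legal
(7,2): no bracket -> illegal
(7,3): no bracket -> illegal
(7,4): flips 3 -> legal
(7,5): no bracket -> illegal
B mobility = 9
-- W to move --
(1,5): no bracket -> illegal
(1,6): no bracket -> illegal
(1,7): flips 3 -> legal
(2,4): no bracket -> illegal
(2,5): flips 1 -> legal
(2,7): no bracket -> illegal
(3,6): flips 1 -> legal
(3,7): no bracket -> illegal
(4,1): flips 1 -> legal
(4,6): no bracket -> illegal
(5,1): flips 1 -> legal
(5,5): flips 1 -> legal
(6,1): flips 2 -> legal
(7,1): flips 1 -> legal
(7,2): flips 2 -> legal
(7,3): no bracket -> illegal
W mobility = 9

Answer: B=9 W=9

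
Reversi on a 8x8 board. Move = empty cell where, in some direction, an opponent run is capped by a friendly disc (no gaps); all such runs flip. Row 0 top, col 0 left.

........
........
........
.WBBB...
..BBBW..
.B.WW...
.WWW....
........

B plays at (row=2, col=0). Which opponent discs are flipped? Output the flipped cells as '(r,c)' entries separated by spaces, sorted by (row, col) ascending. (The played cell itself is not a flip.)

Answer: (3,1)

Derivation:
Dir NW: edge -> no flip
Dir N: first cell '.' (not opp) -> no flip
Dir NE: first cell '.' (not opp) -> no flip
Dir W: edge -> no flip
Dir E: first cell '.' (not opp) -> no flip
Dir SW: edge -> no flip
Dir S: first cell '.' (not opp) -> no flip
Dir SE: opp run (3,1) capped by B -> flip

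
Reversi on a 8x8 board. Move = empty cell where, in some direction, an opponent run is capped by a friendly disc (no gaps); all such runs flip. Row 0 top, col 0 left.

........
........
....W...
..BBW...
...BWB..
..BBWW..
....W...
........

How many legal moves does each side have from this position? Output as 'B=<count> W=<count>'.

-- B to move --
(1,3): no bracket -> illegal
(1,4): no bracket -> illegal
(1,5): flips 1 -> legal
(2,3): flips 1 -> legal
(2,5): flips 1 -> legal
(3,5): flips 2 -> legal
(4,6): no bracket -> illegal
(5,6): flips 2 -> legal
(6,3): flips 1 -> legal
(6,5): flips 2 -> legal
(6,6): flips 2 -> legal
(7,3): no bracket -> illegal
(7,4): no bracket -> illegal
(7,5): flips 1 -> legal
B mobility = 9
-- W to move --
(2,1): flips 2 -> legal
(2,2): flips 1 -> legal
(2,3): no bracket -> illegal
(3,1): flips 2 -> legal
(3,5): flips 1 -> legal
(3,6): flips 1 -> legal
(4,1): no bracket -> illegal
(4,2): flips 3 -> legal
(4,6): flips 1 -> legal
(5,1): flips 2 -> legal
(5,6): flips 1 -> legal
(6,1): flips 2 -> legal
(6,2): flips 1 -> legal
(6,3): no bracket -> illegal
W mobility = 11

Answer: B=9 W=11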